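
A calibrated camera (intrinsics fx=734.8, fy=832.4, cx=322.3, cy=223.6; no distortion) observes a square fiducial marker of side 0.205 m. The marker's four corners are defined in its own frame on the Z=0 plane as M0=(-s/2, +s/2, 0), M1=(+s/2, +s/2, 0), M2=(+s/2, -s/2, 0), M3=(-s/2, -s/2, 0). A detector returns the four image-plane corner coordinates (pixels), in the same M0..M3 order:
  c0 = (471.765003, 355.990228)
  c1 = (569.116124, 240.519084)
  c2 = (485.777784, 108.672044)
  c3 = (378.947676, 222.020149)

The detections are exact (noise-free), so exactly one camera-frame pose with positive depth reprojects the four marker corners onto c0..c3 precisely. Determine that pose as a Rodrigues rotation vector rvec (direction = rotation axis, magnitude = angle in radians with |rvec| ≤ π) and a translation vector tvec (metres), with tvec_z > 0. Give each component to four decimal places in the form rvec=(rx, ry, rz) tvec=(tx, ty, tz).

rvec=(0.1160, -0.3331, -0.7016) tvec=(0.2073, 0.0095, 0.9731)

Intrinsics K: fx=734.8, fy=832.4, cx=322.3, cy=223.6
Marker side s = 0.205 m; corners in marker frame (Z=0):
  M0 = (-0.1025, +0.1025, 0)
  M1 = (+0.1025, +0.1025, 0)
  M2 = (+0.1025, -0.1025, 0)
  M3 = (-0.1025, -0.1025, 0)
Detected image corners:
  c0 = (471.765003, 355.990228) px
  c1 = (569.116124, 240.519084) px
  c2 = (485.777784, 108.672044) px
  c3 = (378.947676, 222.020149) px
Planar DLT: solve 8×8 A·h = b for H (H[2,2]=1):
  H  [+625.36415 +534.45176 +478.80523]
  H  [-495.98852 +699.49534 +231.73395]
  H  [+0.26844 +0.22133 +1.00000]
B = K⁻¹H; ‖b₁‖=1.027617, ‖b₂‖=1.027617; λ = 2/(‖b₁‖+‖b₂‖) = 0.973125, sign → tz>0 ⇒ λ=+0.973125
r₁ = λ·B[:,0] = (+0.71362,-0.65001,+0.26123); r₂ = λ·B[:,1] = (+0.61333,+0.75990,+0.21538)
r₃ = r₁×r₂ = (-0.33850,+0.00652,+0.94094); SVD([r₁ r₂ r₃]) → R = UVᵀ:
  R  [+0.71362 +0.61333 -0.33850]
  R  [-0.65001 +0.75990 +0.00652]
  R  [+0.26123 +0.21538 +0.94094]
t = (+0.20727, +0.00951, +0.97313) m
tr R = 2.414455; θ = arccos((tr R − 1)/2) = 0.785228 rad = 44.990°
axis k = ((R−Rᵀ)₃₂, (R−Rᵀ)₁₃, (R−Rᵀ)₂₁) / (2 sinθ) = (+0.147710, -0.424145, -0.893467)
rvec = θ·k = (+0.115986, -0.333050, -0.701575)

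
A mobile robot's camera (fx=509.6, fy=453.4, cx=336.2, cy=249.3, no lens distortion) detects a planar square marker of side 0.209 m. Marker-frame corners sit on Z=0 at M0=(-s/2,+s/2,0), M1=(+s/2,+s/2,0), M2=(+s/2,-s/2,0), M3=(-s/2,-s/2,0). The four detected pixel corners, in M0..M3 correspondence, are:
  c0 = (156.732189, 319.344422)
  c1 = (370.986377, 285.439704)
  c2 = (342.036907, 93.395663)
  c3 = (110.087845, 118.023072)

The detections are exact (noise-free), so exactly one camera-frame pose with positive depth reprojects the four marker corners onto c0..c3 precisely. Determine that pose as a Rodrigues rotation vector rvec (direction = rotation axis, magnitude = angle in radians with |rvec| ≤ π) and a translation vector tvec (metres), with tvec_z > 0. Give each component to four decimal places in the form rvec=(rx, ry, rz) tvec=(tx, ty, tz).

rvec=(0.1500, -0.1448, -0.1527) tvec=(-0.0821, -0.0446, 0.4788)

Intrinsics K: fx=509.6, fy=453.4, cx=336.2, cy=249.3
Marker side s = 0.209 m; corners in marker frame (Z=0):
  M0 = (-0.1045, +0.1045, 0)
  M1 = (+0.1045, +0.1045, 0)
  M2 = (+0.1045, -0.1045, 0)
  M3 = (-0.1045, -0.1045, 0)
Detected image corners:
  c0 = (156.732189, 319.344422) px
  c1 = (370.986377, 285.439704) px
  c2 = (342.036907, 93.395663) px
  c3 = (110.087845, 118.023072) px
Planar DLT: solve 8×8 A·h = b for H (H[2,2]=1):
  H  [+1133.41701 +261.16714 +248.82643]
  H  [-84.64261 +1008.34796 +207.05058]
  H  [+0.27522 +0.33286 +1.00000]
B = K⁻¹H; ‖b₁‖=2.088552, ‖b₂‖=2.088552; λ = 2/(‖b₁‖+‖b₂‖) = 0.478801, sign → tz>0 ⇒ λ=+0.478801
r₁ = λ·B[:,0] = (+0.97798,-0.16184,+0.13177); r₂ = λ·B[:,1] = (+0.14024,+0.97721,+0.15937)
r₃ = r₁×r₂ = (-0.15456,-0.13739,+0.97838); SVD([r₁ r₂ r₃]) → R = UVᵀ:
  R  [+0.97798 +0.14024 -0.15456]
  R  [-0.16184 +0.97721 -0.13739]
  R  [+0.13177 +0.15937 +0.97838]
t = (-0.08209, -0.04462, +0.47880) m
tr R = 2.933570; θ = arccos((tr R − 1)/2) = 0.258459 rad = 14.809°
axis k = ((R−Rᵀ)₃₂, (R−Rᵀ)₁₃, (R−Rᵀ)₂₁) / (2 sinθ) = (+0.580536, -0.560150, -0.590940)
rvec = θ·k = (+0.150045, -0.144776, -0.152734)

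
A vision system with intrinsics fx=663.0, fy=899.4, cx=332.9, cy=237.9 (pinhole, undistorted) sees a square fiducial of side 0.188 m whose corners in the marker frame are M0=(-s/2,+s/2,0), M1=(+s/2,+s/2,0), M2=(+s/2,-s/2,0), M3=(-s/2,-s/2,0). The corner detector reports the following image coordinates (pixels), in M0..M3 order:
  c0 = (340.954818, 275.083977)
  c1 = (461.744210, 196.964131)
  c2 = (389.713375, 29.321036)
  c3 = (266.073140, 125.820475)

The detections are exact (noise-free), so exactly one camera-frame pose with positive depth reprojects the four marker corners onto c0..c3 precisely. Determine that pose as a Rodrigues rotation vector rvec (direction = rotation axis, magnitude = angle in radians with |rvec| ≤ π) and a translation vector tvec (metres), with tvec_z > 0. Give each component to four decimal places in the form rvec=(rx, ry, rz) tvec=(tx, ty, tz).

rvec=(0.4285, 0.2765, -0.5163) tvec=(0.0402, -0.0742, 0.8704)

Intrinsics K: fx=663.0, fy=899.4, cx=332.9, cy=237.9
Marker side s = 0.188 m; corners in marker frame (Z=0):
  M0 = (-0.0940, +0.0940, 0)
  M1 = (+0.0940, +0.0940, 0)
  M2 = (+0.0940, -0.0940, 0)
  M3 = (-0.0940, -0.0940, 0)
Detected image corners:
  c0 = (340.954818, 275.083977) px
  c1 = (461.744210, 196.964131) px
  c2 = (389.713375, 29.321036) px
  c3 = (266.073140, 125.820475) px
Planar DLT: solve 8×8 A·h = b for H (H[2,2]=1):
  H  [+499.54231 +526.57917 +363.53764]
  H  [-527.32563 +899.23788 +161.25740]
  H  [-0.41213 +0.37178 +1.00000]
B = K⁻¹H; ‖b₁‖=1.148920, ‖b₂‖=1.148920; λ = 2/(‖b₁‖+‖b₂‖) = 0.870383, sign → tz>0 ⇒ λ=+0.870383
r₁ = λ·B[:,0] = (+0.83591,-0.41543,-0.35871); r₂ = λ·B[:,1] = (+0.52881,+0.78463,+0.32359)
r₃ = r₁×r₂ = (+0.14702,-0.46019,+0.87556); SVD([r₁ r₂ r₃]) → R = UVᵀ:
  R  [+0.83591 +0.52881 +0.14702]
  R  [-0.41543 +0.78463 -0.46019]
  R  [-0.35871 +0.32359 +0.87556]
t = (+0.04022, -0.07417, +0.87038) m
tr R = 2.496105; θ = arccos((tr R − 1)/2) = 0.725674 rad = 41.578°
axis k = ((R−Rᵀ)₃₂, (R−Rᵀ)₁₃, (R−Rᵀ)₂₁) / (2 sinθ) = (+0.590517, +0.381032, -0.711410)
rvec = θ·k = (+0.428523, +0.276505, -0.516251)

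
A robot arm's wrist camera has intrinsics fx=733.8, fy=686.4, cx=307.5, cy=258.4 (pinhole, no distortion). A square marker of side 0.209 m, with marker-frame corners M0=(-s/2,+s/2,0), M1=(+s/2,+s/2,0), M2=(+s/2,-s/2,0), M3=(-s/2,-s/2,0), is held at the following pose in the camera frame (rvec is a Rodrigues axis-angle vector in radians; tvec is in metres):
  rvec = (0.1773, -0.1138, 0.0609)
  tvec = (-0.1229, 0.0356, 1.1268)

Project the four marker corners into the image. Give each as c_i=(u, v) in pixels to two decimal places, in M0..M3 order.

Intrinsics K: fx=733.8, fy=686.4, cx=307.5, cy=258.4
Marker side s = 0.209 m; corners in marker frame (Z=0):
  M0 = (-0.1045, +0.1045, 0)
  M1 = (+0.1045, +0.1045, 0)
  M2 = (+0.1045, -0.1045, 0)
  M3 = (-0.1045, -0.1045, 0)
rvec = (0.1773, -0.1138, 0.0609), |rvec| = θ = 0.21930 rad = 12.565°
Rodrigues: sinθ=0.21755, 1−cosθ=0.02395; R = I + sinθ·[k]× + (1−cosθ)·[k]×²:
    [+0.99170 -0.07046 -0.10751]
    [+0.05037 +0.98250 -0.17933]
    [+0.11827 +0.17243 +0.97790]
t = (-0.1229, 0.0356, 1.1268) m
M0: Pc = R·M0+t = (-0.23390, +0.13301, +1.13246); u = 733.8·(-0.23390)/1.13246 + 307.5 = 155.9423, v = 686.4·(+0.13301)/1.13246 + 258.4 = 339.0180
M1: Pc = R·M1+t = (-0.02663, +0.14353, +1.15718); u = 733.8·(-0.02663)/1.15718 + 307.5 = 290.6131, v = 686.4·(+0.14353)/1.15718 + 258.4 = 343.5398
M2: Pc = R·M2+t = (-0.01190, -0.06181, +1.12114); u = 733.8·(-0.01190)/1.12114 + 307.5 = 299.7088, v = 686.4·(-0.06181)/1.12114 + 258.4 = 220.5591
M3: Pc = R·M3+t = (-0.21917, -0.07233, +1.09642); u = 733.8·(-0.21917)/1.09642 + 307.5 = 160.8167, v = 686.4·(-0.07233)/1.09642 + 258.4 = 213.1162

c0=(155.94, 339.02) c1=(290.61, 343.54) c2=(299.71, 220.56) c3=(160.82, 213.12)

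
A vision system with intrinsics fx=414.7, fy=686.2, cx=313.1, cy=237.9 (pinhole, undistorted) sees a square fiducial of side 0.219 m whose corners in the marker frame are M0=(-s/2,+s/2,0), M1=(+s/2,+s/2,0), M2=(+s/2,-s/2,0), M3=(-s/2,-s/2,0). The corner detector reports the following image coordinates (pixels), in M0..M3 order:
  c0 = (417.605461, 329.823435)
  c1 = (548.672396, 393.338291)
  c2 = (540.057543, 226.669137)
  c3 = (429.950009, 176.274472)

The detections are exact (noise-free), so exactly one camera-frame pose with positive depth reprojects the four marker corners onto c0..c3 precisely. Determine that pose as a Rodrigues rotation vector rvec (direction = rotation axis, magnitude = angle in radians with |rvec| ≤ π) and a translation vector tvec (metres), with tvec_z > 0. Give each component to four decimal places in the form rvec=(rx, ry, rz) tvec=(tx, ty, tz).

rvec=(-0.6446, -0.0241, 0.2931) tvec=(0.3078, 0.0397, 0.7488)

Intrinsics K: fx=414.7, fy=686.2, cx=313.1, cy=237.9
Marker side s = 0.219 m; corners in marker frame (Z=0):
  M0 = (-0.1095, +0.1095, 0)
  M1 = (+0.1095, +0.1095, 0)
  M2 = (+0.1095, -0.1095, 0)
  M3 = (-0.1095, -0.1095, 0)
Detected image corners:
  c0 = (417.605461, 329.823435) px
  c1 = (548.672396, 393.338291) px
  c2 = (540.057543, 226.669137) px
  c3 = (429.950009, 176.274472) px
Planar DLT: solve 8×8 A·h = b for H (H[2,2]=1):
  H  [+502.23910 -393.86495 +483.54940]
  H  [+231.74119 +506.95858 +274.27190]
  H  [-0.09135 -0.79507 +1.00000]
B = K⁻¹H; ‖b₁‖=1.335422, ‖b₂‖=1.335422; λ = 2/(‖b₁‖+‖b₂‖) = 0.748827, sign → tz>0 ⇒ λ=+0.748827
r₁ = λ·B[:,0] = (+0.95855,+0.27661,-0.06841); r₂ = λ·B[:,1] = (-0.26170,+0.75964,-0.59537)
r₃ = r₁×r₂ = (-0.11272,+0.58859,+0.80053); SVD([r₁ r₂ r₃]) → R = UVᵀ:
  R  [+0.95855 -0.26170 -0.11272]
  R  [+0.27661 +0.75964 +0.58859]
  R  [-0.06841 -0.59537 +0.80053]
t = (+0.30778, +0.03969, +0.74883) m
tr R = 2.518716; θ = arccos((tr R − 1)/2) = 0.708471 rad = 40.592°
axis k = ((R−Rᵀ)₃₂, (R−Rᵀ)₁₃, (R−Rᵀ)₂₁) / (2 sinθ) = (-0.909798, -0.034050, +0.413653)
rvec = θ·k = (-0.644565, -0.024124, +0.293061)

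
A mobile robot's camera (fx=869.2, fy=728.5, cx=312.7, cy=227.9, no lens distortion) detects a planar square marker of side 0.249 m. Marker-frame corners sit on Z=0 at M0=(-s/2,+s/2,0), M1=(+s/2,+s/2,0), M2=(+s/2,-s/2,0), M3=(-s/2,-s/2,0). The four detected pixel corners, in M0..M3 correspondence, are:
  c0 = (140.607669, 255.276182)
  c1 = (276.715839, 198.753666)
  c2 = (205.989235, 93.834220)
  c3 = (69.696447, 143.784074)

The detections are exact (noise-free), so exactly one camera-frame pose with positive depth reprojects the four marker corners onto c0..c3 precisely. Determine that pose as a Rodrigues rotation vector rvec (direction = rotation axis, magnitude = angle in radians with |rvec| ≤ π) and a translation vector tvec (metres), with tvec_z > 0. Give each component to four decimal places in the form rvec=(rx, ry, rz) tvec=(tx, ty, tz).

rvec=(-0.2082, -0.2443, -0.4923) tvec=(-0.2270, -0.1103, 1.4273)

Intrinsics K: fx=869.2, fy=728.5, cx=312.7, cy=227.9
Marker side s = 0.249 m; corners in marker frame (Z=0):
  M0 = (-0.1245, +0.1245, 0)
  M1 = (+0.1245, +0.1245, 0)
  M2 = (+0.1245, -0.1245, 0)
  M3 = (-0.1245, -0.1245, 0)
Detected image corners:
  c0 = (140.607669, 255.276182) px
  c1 = (276.715839, 198.753666) px
  c2 = (205.989235, 93.834220) px
  c3 = (69.696447, 143.784074) px
Planar DLT: solve 8×8 A·h = b for H (H[2,2]=1):
  H  [+581.01844 +267.65618 +174.49118]
  H  [-179.68381 +417.52349 +171.61008]
  H  [+0.19638 -0.09667 +1.00000]
B = K⁻¹H; ‖b₁‖=0.700607, ‖b₂‖=0.700607; λ = 2/(‖b₁‖+‖b₂‖) = 1.427334, sign → tz>0 ⇒ λ=+1.427334
r₁ = λ·B[:,0] = (+0.85326,-0.43974,+0.28031); r₂ = λ·B[:,1] = (+0.48916,+0.86121,-0.13798)
r₃ = r₁×r₂ = (-0.18073,+0.25485,+0.94994); SVD([r₁ r₂ r₃]) → R = UVᵀ:
  R  [+0.85326 +0.48916 -0.18073]
  R  [-0.43974 +0.86121 +0.25485]
  R  [+0.28031 -0.13798 +0.94994]
t = (-0.22696, -0.11029, +1.42733) m
tr R = 2.664414; θ = arccos((tr R − 1)/2) = 0.587720 rad = 33.674°
axis k = ((R−Rᵀ)₃₂, (R−Rᵀ)₁₃, (R−Rᵀ)₂₁) / (2 sinθ) = (-0.354239, -0.415747, -0.837657)
rvec = θ·k = (-0.208193, -0.244343, -0.492308)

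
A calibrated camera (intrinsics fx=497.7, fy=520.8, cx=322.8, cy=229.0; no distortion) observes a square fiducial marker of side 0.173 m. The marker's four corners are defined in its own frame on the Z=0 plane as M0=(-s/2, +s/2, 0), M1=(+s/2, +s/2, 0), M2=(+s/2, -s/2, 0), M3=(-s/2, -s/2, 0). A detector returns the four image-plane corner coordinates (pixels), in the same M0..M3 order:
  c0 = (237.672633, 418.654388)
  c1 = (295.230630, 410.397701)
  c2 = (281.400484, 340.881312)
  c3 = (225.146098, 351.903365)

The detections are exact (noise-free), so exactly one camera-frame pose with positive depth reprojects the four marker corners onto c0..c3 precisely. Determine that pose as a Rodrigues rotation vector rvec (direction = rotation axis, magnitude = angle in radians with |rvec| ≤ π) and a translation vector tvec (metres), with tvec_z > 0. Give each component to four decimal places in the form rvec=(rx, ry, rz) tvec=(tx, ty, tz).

rvec=(-0.0628, 0.3418, -0.2323) tvec=(-0.1691, 0.3847, 1.3237)

Intrinsics K: fx=497.7, fy=520.8, cx=322.8, cy=229.0
Marker side s = 0.173 m; corners in marker frame (Z=0):
  M0 = (-0.0865, +0.0865, 0)
  M1 = (+0.0865, +0.0865, 0)
  M2 = (+0.0865, -0.0865, 0)
  M3 = (-0.0865, -0.0865, 0)
Detected image corners:
  c0 = (237.672633, 418.654388) px
  c1 = (295.230630, 410.397701) px
  c2 = (281.400484, 340.881312) px
  c3 = (225.146098, 351.903365) px
Planar DLT: solve 8×8 A·h = b for H (H[2,2]=1):
  H  [+265.16711 +56.44758 +259.21562]
  H  [-149.10003 +364.90086 +380.33866]
  H  [-0.24531 -0.07561 +1.00000]
B = K⁻¹H; ‖b₁‖=0.755459, ‖b₂‖=0.755459; λ = 2/(‖b₁‖+‖b₂‖) = 1.323699, sign → tz>0 ⇒ λ=+1.323699
r₁ = λ·B[:,0] = (+0.91585,-0.23618,-0.32471); r₂ = λ·B[:,1] = (+0.21504,+0.97146,-0.10008)
r₃ = r₁×r₂ = (+0.33908,+0.02183,+0.94050); SVD([r₁ r₂ r₃]) → R = UVᵀ:
  R  [+0.91585 +0.21504 +0.33908]
  R  [-0.23618 +0.97146 +0.02183]
  R  [-0.32471 -0.10008 +0.94050]
t = (-0.16911, +0.38465, +1.32370) m
tr R = 2.827815; θ = arccos((tr R − 1)/2) = 0.417988 rad = 23.949°
axis k = ((R−Rᵀ)₃₂, (R−Rᵀ)₁₃, (R−Rᵀ)₂₁) / (2 sinθ) = (-0.150174, +0.817637, -0.555804)
rvec = θ·k = (-0.062771, +0.341762, -0.232319)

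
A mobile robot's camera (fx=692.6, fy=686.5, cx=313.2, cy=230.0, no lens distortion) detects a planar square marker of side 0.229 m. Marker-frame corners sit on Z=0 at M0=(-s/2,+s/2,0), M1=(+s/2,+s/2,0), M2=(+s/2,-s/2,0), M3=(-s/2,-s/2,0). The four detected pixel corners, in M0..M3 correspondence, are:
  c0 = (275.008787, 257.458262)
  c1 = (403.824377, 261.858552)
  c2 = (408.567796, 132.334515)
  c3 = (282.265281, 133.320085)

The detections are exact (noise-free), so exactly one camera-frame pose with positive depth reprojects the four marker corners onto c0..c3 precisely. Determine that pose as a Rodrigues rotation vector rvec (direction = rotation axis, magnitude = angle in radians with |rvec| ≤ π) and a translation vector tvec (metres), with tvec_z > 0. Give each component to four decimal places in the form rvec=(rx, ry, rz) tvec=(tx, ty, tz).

Intrinsics K: fx=692.6, fy=686.5, cx=313.2, cy=230.0
Marker side s = 0.229 m; corners in marker frame (Z=0):
  M0 = (-0.1145, +0.1145, 0)
  M1 = (+0.1145, +0.1145, 0)
  M2 = (+0.1145, -0.1145, 0)
  M3 = (-0.1145, -0.1145, 0)
Detected image corners:
  c0 = (275.008787, 257.458262) px
  c1 = (403.824377, 261.858552) px
  c2 = (408.567796, 132.334515) px
  c3 = (282.265281, 133.320085) px
Planar DLT: solve 8×8 A·h = b for H (H[2,2]=1):
  H  [+493.90711 -58.74120 +341.10420]
  H  [-28.81209 +535.01663 +195.53727]
  H  [-0.18416 -0.09469 +1.00000]
B = K⁻¹H; ‖b₁‖=0.817653, ‖b₂‖=0.817653; λ = 2/(‖b₁‖+‖b₂‖) = 1.223012, sign → tz>0 ⇒ λ=+1.223012
r₁ = λ·B[:,0] = (+0.97401,+0.02413,-0.22523); r₂ = λ·B[:,1] = (-0.05136,+0.99194,-0.11581)
r₃ = r₁×r₂ = (+0.22062,+0.12437,+0.96740); SVD([r₁ r₂ r₃]) → R = UVᵀ:
  R  [+0.97401 -0.05136 +0.22062]
  R  [+0.02413 +0.99194 +0.12437]
  R  [-0.22523 -0.11581 +0.96740]
t = (+0.04927, -0.06140, +1.22301) m
tr R = 2.933347; θ = arccos((tr R − 1)/2) = 0.258895 rad = 14.834°
axis k = ((R−Rᵀ)₃₂, (R−Rᵀ)₁₃, (R−Rᵀ)₂₁) / (2 sinθ) = (-0.469079, +0.870764, +0.147427)
rvec = θ·k = (-0.121442, +0.225437, +0.038168)

rvec=(-0.1214, 0.2254, 0.0382) tvec=(0.0493, -0.0614, 1.2230)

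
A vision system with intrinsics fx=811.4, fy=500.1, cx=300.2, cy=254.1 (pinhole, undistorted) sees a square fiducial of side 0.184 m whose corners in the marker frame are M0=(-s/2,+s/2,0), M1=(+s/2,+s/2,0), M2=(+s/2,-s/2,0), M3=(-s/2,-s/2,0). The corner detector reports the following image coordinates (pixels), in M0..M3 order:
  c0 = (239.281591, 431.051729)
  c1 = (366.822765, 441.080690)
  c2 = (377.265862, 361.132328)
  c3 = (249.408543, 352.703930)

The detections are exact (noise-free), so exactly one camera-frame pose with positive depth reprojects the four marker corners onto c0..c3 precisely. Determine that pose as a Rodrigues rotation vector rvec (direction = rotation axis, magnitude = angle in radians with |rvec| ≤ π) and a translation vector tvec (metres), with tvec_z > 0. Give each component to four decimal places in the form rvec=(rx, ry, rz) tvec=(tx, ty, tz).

Intrinsics K: fx=811.4, fy=500.1, cx=300.2, cy=254.1
Marker side s = 0.184 m; corners in marker frame (Z=0):
  M0 = (-0.0920, +0.0920, 0)
  M1 = (+0.0920, +0.0920, 0)
  M2 = (+0.0920, -0.0920, 0)
  M3 = (-0.0920, -0.0920, 0)
Detected image corners:
  c0 = (239.281591, 431.051729) px
  c1 = (366.822765, 441.080690) px
  c2 = (377.265862, 361.132328) px
  c3 = (249.408543, 352.703930) px
Planar DLT: solve 8×8 A·h = b for H (H[2,2]=1):
  H  [+659.98150 -54.48269 +307.54381]
  H  [+6.37068 +431.91653 +396.46189]
  H  [-0.11044 +0.00456 +1.00000]
B = K⁻¹H; ‖b₁‖=0.864101, ‖b₂‖=0.864101; λ = 2/(‖b₁‖+‖b₂‖) = 1.157272, sign → tz>0 ⇒ λ=+1.157272
r₁ = λ·B[:,0] = (+0.98859,+0.07968,-0.12780); r₂ = λ·B[:,1] = (-0.07966,+0.99681,+0.00528)
r₃ = r₁×r₂ = (+0.12782,+0.00496,+0.99179); SVD([r₁ r₂ r₃]) → R = UVᵀ:
  R  [+0.98859 -0.07966 +0.12782]
  R  [+0.07968 +0.99681 +0.00496]
  R  [-0.12780 +0.00528 +0.99179]
t = (+0.01047, +0.32944, +1.15727) m
tr R = 2.977187; θ = arccos((tr R − 1)/2) = 0.151183 rad = 8.662°
axis k = ((R−Rᵀ)₃₂, (R−Rᵀ)₁₃, (R−Rᵀ)₂₁) / (2 sinθ) = (+0.001042, +0.848631, +0.528985)
rvec = θ·k = (+0.000158, +0.128299, +0.079974)

rvec=(0.0002, 0.1283, 0.0800) tvec=(0.0105, 0.3294, 1.1573)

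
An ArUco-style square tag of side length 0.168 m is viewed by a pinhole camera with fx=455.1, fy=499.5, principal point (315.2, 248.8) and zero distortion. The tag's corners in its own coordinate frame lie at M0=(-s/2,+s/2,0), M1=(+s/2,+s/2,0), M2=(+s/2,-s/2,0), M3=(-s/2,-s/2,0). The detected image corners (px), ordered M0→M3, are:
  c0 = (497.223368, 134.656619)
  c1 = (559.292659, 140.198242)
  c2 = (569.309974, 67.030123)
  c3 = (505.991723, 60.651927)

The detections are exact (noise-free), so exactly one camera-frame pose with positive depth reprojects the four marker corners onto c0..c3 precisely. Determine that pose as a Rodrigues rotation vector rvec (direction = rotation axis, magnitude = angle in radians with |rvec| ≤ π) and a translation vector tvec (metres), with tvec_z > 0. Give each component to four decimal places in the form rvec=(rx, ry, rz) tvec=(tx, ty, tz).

Intrinsics K: fx=455.1, fy=499.5, cx=315.2, cy=248.8
Marker side s = 0.168 m; corners in marker frame (Z=0):
  M0 = (-0.0840, +0.0840, 0)
  M1 = (+0.0840, +0.0840, 0)
  M2 = (+0.0840, -0.0840, 0)
  M3 = (-0.0840, -0.0840, 0)
Detected image corners:
  c0 = (497.223368, 134.656619) px
  c1 = (559.292659, 140.198242) px
  c2 = (569.309974, 67.030123) px
  c3 = (505.991723, 60.651927) px
Planar DLT: solve 8×8 A·h = b for H (H[2,2]=1):
  H  [+403.71303 +11.85144 +533.05532]
  H  [+41.22243 +450.80059 +101.04164]
  H  [+0.05737 +0.12718 +1.00000]
B = K⁻¹H; ‖b₁‖=0.851004, ‖b₂‖=0.851004; λ = 2/(‖b₁‖+‖b₂‖) = 1.175082, sign → tz>0 ⇒ λ=+1.175082
r₁ = λ·B[:,0] = (+0.99571,+0.06340,+0.06741); r₂ = λ·B[:,1] = (-0.07290,+0.98608,+0.14944)
r₃ = r₁×r₂ = (-0.05700,-0.15372,+0.98647); SVD([r₁ r₂ r₃]) → R = UVᵀ:
  R  [+0.99571 -0.07290 -0.05700]
  R  [+0.06340 +0.98608 -0.15372]
  R  [+0.06741 +0.14944 +0.98647]
t = (+0.56251, -0.34760, +1.17508) m
tr R = 2.968258; θ = arccos((tr R − 1)/2) = 0.178400 rad = 10.222°
axis k = ((R−Rᵀ)₃₂, (R−Rᵀ)₁₃, (R−Rᵀ)₂₁) / (2 sinθ) = (+0.854181, -0.350555, +0.384039)
rvec = θ·k = (+0.152386, -0.062539, +0.068513)

rvec=(0.1524, -0.0625, 0.0685) tvec=(0.5625, -0.3476, 1.1751)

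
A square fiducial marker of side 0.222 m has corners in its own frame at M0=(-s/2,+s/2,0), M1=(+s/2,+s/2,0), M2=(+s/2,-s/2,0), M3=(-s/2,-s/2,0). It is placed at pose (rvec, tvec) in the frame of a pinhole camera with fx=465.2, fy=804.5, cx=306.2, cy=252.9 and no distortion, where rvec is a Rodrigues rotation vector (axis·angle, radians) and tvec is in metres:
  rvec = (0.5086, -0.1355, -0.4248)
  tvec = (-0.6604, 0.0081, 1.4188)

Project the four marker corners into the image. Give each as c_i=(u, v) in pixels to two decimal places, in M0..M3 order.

c0=(78.36, 331.05) c1=(142.34, 279.23) c2=(101.85, 178.24) c3=(32.52, 233.91)

Intrinsics K: fx=465.2, fy=804.5, cx=306.2, cy=252.9
Marker side s = 0.222 m; corners in marker frame (Z=0):
  M0 = (-0.1110, +0.1110, 0)
  M1 = (+0.1110, +0.1110, 0)
  M2 = (+0.1110, -0.1110, 0)
  M3 = (-0.1110, -0.1110, 0)
rvec = (0.5086, -0.1355, -0.4248), |rvec| = θ = 0.67638 rad = 38.754°
Rodrigues: sinθ=0.62597, 1−cosθ=0.22016; R = I + sinθ·[k]× + (1−cosθ)·[k]×²:
    [+0.90432 +0.35998 -0.22937]
    [-0.42631 +0.78868 -0.44300]
    [+0.02143 +0.49840 +0.86668]
t = (-0.6604, 0.0081, 1.4188) m
M0: Pc = R·M0+t = (-0.72082, +0.14296, +1.47174); u = 465.2·(-0.72082)/1.47174 + 306.2 = 78.3569, v = 804.5·(+0.14296)/1.47174 + 252.9 = 331.0482
M1: Pc = R·M1+t = (-0.52006, +0.04832, +1.47650); u = 465.2·(-0.52006)/1.47650 + 306.2 = 142.3444, v = 804.5·(+0.04832)/1.47650 + 252.9 = 279.2299
M2: Pc = R·M2+t = (-0.59998, -0.12676, +1.36586); u = 465.2·(-0.59998)/1.36586 + 306.2 = 101.8524, v = 804.5·(-0.12676)/1.36586 + 252.9 = 178.2354
M3: Pc = R·M3+t = (-0.80074, -0.03212, +1.36110); u = 465.2·(-0.80074)/1.36110 + 306.2 = 32.5218, v = 804.5·(-0.03212)/1.36110 + 252.9 = 233.9129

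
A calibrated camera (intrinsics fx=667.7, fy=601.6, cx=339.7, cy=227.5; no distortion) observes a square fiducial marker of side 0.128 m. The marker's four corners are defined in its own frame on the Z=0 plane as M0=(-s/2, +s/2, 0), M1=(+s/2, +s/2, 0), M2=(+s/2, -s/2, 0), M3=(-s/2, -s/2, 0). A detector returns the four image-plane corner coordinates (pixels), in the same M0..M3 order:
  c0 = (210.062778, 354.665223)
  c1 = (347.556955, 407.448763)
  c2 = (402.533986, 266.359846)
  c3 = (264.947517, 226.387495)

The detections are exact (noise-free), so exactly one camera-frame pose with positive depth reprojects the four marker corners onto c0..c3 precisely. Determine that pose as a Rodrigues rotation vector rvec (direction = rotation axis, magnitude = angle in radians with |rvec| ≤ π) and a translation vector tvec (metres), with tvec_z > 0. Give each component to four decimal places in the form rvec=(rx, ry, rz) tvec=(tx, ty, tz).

Intrinsics K: fx=667.7, fy=601.6, cx=339.7, cy=227.5
Marker side s = 0.128 m; corners in marker frame (Z=0):
  M0 = (-0.0640, +0.0640, 0)
  M1 = (+0.0640, +0.0640, 0)
  M2 = (+0.0640, -0.0640, 0)
  M3 = (-0.0640, -0.0640, 0)
Detected image corners:
  c0 = (210.062778, 354.665223) px
  c1 = (347.556955, 407.448763) px
  c2 = (402.533986, 266.359846) px
  c3 = (264.947517, 226.387495) px
Planar DLT: solve 8×8 A·h = b for H (H[2,2]=1):
  H  [+873.96780 -507.63128 +303.84354]
  H  [+156.06265 +969.71029 +311.63881]
  H  [-0.65487 -0.25630 +1.00000]
B = K⁻¹H; ‖b₁‖=1.839145, ‖b₂‖=1.839145; λ = 2/(‖b₁‖+‖b₂‖) = 0.543731, sign → tz>0 ⇒ λ=+0.543731
r₁ = λ·B[:,0] = (+0.89286,+0.27570,-0.35608); r₂ = λ·B[:,1] = (-0.34248,+0.92913,-0.13936)
r₃ = r₁×r₂ = (+0.29242,+0.24638,+0.92401); SVD([r₁ r₂ r₃]) → R = UVᵀ:
  R  [+0.89286 -0.34248 +0.29242]
  R  [+0.27570 +0.92913 +0.24638]
  R  [-0.35608 -0.13936 +0.92401]
t = (-0.02920, +0.07605, +0.54373) m
tr R = 2.745998; θ = arccos((tr R − 1)/2) = 0.509478 rad = 29.191°
axis k = ((R−Rᵀ)₃₂, (R−Rᵀ)₁₃, (R−Rᵀ)₂₁) / (2 sinθ) = (-0.395447, +0.664820, +0.633747)
rvec = θ·k = (-0.201472, +0.338711, +0.322880)

rvec=(-0.2015, 0.3387, 0.3229) tvec=(-0.0292, 0.0760, 0.5437)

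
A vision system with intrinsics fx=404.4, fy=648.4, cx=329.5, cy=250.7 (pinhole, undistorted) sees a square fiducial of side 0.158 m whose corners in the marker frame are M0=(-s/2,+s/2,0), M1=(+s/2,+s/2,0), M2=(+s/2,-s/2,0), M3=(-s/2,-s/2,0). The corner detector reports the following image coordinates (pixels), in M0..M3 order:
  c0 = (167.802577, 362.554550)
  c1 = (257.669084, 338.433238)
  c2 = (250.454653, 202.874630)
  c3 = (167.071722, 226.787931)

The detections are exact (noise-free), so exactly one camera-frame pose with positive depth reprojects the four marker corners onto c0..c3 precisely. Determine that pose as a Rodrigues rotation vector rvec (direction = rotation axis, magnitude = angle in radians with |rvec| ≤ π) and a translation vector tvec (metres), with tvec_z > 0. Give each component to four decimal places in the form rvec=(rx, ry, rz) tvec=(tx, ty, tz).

rvec=(-0.3382, 0.0814, -0.1606) tvec=(-0.2106, 0.0326, 0.7154)

Intrinsics K: fx=404.4, fy=648.4, cx=329.5, cy=250.7
Marker side s = 0.158 m; corners in marker frame (Z=0):
  M0 = (-0.0790, +0.0790, 0)
  M1 = (+0.0790, +0.0790, 0)
  M2 = (+0.0790, -0.0790, 0)
  M3 = (-0.0790, -0.0790, 0)
Detected image corners:
  c0 = (167.802577, 362.554550) px
  c1 = (257.669084, 338.433238) px
  c2 = (250.454653, 202.874630) px
  c3 = (167.071722, 226.787931) px
Planar DLT: solve 8×8 A·h = b for H (H[2,2]=1):
  H  [+531.99195 -74.09980 +210.42399]
  H  [-172.77736 +725.68050 +280.21198]
  H  [-0.07356 -0.47034 +1.00000]
B = K⁻¹H; ‖b₁‖=1.397828, ‖b₂‖=1.397828; λ = 2/(‖b₁‖+‖b₂‖) = 0.715396, sign → tz>0 ⇒ λ=+0.715396
r₁ = λ·B[:,0] = (+0.98399,-0.17028,-0.05263); r₂ = λ·B[:,1] = (+0.14307,+0.93076,-0.33648)
r₃ = r₁×r₂ = (+0.10628,+0.32356,+0.94022); SVD([r₁ r₂ r₃]) → R = UVᵀ:
  R  [+0.98399 +0.14307 +0.10628]
  R  [-0.17028 +0.93076 +0.32356]
  R  [-0.05263 -0.33648 +0.94022]
t = (-0.21065, +0.03256, +0.71540) m
tr R = 2.854967; θ = arccos((tr R − 1)/2) = 0.383172 rad = 21.954°
axis k = ((R−Rᵀ)₃₂, (R−Rᵀ)₁₃, (R−Rᵀ)₂₁) / (2 sinθ) = (-0.882729, +0.212518, -0.419077)
rvec = θ·k = (-0.338237, +0.081431, -0.160578)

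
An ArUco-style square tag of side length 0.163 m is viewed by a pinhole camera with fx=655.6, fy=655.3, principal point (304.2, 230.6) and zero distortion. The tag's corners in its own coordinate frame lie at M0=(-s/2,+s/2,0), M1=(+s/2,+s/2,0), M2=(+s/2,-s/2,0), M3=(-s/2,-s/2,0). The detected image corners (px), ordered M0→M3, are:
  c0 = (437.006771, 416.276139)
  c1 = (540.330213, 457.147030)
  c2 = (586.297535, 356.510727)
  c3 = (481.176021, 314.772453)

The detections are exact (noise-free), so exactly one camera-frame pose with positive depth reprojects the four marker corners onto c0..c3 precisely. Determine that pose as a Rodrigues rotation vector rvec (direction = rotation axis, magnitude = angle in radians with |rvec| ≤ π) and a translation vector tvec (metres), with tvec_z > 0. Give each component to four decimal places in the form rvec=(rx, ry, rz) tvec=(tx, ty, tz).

rvec=(0.1043, 0.0122, 0.3783) tvec=(0.2999, 0.2263, 0.9504)

Intrinsics K: fx=655.6, fy=655.3, cx=304.2, cy=230.6
Marker side s = 0.163 m; corners in marker frame (Z=0):
  M0 = (-0.0815, +0.0815, 0)
  M1 = (+0.0815, +0.0815, 0)
  M2 = (+0.0815, -0.0815, 0)
  M3 = (-0.0815, -0.0815, 0)
Detected image corners:
  c0 = (437.006771, 416.276139) px
  c1 = (540.330213, 457.147030) px
  c2 = (586.297535, 356.510727) px
  c3 = (481.176021, 314.772453) px
Planar DLT: solve 8×8 A·h = b for H (H[2,2]=1):
  H  [+643.43429 -220.62440 +511.03582]
  H  [+256.46208 +662.26664 +386.64017]
  H  [+0.00798 +0.10929 +1.00000]
B = K⁻¹H; ‖b₁‖=1.052147, ‖b₂‖=1.052147; λ = 2/(‖b₁‖+‖b₂‖) = 0.950438, sign → tz>0 ⇒ λ=+0.950438
r₁ = λ·B[:,0] = (+0.92928,+0.36930,+0.00759); r₂ = λ·B[:,1] = (-0.36804,+0.92399,+0.10388)
r₃ = r₁×r₂ = (+0.03135,-0.09932,+0.99456); SVD([r₁ r₂ r₃]) → R = UVᵀ:
  R  [+0.92928 -0.36804 +0.03135]
  R  [+0.36930 +0.92399 -0.09932]
  R  [+0.00759 +0.10388 +0.99456]
t = (+0.29985, +0.22632, +0.95044) m
tr R = 2.847829; θ = arccos((tr R − 1)/2) = 0.392608 rad = 22.495°
axis k = ((R−Rᵀ)₃₂, (R−Rᵀ)₁₃, (R−Rᵀ)₂₁) / (2 sinθ) = (+0.265555, +0.031052, +0.963595)
rvec = θ·k = (+0.104259, +0.012191, +0.378315)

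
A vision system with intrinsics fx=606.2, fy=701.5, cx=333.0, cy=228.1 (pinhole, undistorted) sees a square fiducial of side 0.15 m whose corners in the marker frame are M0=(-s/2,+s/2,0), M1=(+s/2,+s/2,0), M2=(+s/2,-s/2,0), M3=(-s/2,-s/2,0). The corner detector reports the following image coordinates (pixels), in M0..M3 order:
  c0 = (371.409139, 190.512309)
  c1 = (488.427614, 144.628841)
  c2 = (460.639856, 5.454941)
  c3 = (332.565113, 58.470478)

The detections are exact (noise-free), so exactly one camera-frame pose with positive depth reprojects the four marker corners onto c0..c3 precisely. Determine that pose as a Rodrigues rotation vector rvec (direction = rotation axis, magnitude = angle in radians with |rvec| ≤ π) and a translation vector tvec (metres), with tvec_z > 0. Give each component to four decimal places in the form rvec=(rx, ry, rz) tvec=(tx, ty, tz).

Intrinsics K: fx=606.2, fy=701.5, cx=333.0, cy=228.1
Marker side s = 0.15 m; corners in marker frame (Z=0):
  M0 = (-0.0750, +0.0750, 0)
  M1 = (+0.0750, +0.0750, 0)
  M2 = (+0.0750, -0.0750, 0)
  M3 = (-0.0750, -0.0750, 0)
Detected image corners:
  c0 = (371.409139, 190.512309) px
  c1 = (488.427614, 144.628841) px
  c2 = (460.639856, 5.454941) px
  c3 = (332.565113, 58.470478) px
Planar DLT: solve 8×8 A·h = b for H (H[2,2]=1):
  H  [+765.86002 +484.42158 +413.50351]
  H  [-340.45041 +967.08627 +103.21196]
  H  [-0.11945 +0.63395 +1.00000]
B = K⁻¹H; ‖b₁‖=1.407069, ‖b₂‖=1.407069; λ = 2/(‖b₁‖+‖b₂‖) = 0.710697, sign → tz>0 ⇒ λ=+0.710697
r₁ = λ·B[:,0] = (+0.94451,-0.31731,-0.08489); r₂ = λ·B[:,1] = (+0.32043,+0.83327,+0.45054)
r₃ = r₁×r₂ = (-0.07222,-0.45275,+0.88871); SVD([r₁ r₂ r₃]) → R = UVᵀ:
  R  [+0.94451 +0.32043 -0.07222]
  R  [-0.31731 +0.83327 -0.45275]
  R  [-0.08489 +0.45054 +0.88871]
t = (+0.09438, -0.12653, +0.71070) m
tr R = 2.666489; θ = arccos((tr R − 1)/2) = 0.585846 rad = 33.567°
axis k = ((R−Rᵀ)₃₂, (R−Rᵀ)₁₃, (R−Rᵀ)₂₁) / (2 sinθ) = (+0.816862, +0.011460, -0.576719)
rvec = θ·k = (+0.478556, +0.006714, -0.337869)

rvec=(0.4786, 0.0067, -0.3379) tvec=(0.0944, -0.1265, 0.7107)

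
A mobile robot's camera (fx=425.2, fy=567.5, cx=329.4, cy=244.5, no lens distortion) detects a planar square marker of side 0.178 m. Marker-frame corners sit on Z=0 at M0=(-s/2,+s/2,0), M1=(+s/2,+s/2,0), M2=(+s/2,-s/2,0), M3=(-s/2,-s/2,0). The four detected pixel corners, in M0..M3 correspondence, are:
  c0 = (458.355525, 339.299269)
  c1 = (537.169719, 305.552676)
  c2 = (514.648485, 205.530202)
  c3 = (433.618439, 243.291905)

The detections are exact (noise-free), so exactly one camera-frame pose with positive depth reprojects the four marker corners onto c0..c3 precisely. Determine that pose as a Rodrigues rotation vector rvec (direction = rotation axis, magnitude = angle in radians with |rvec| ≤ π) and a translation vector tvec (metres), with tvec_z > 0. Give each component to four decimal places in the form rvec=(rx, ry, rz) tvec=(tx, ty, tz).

Intrinsics K: fx=425.2, fy=567.5, cx=329.4, cy=244.5
Marker side s = 0.178 m; corners in marker frame (Z=0):
  M0 = (-0.0890, +0.0890, 0)
  M1 = (+0.0890, +0.0890, 0)
  M2 = (+0.0890, -0.0890, 0)
  M3 = (-0.0890, -0.0890, 0)
Detected image corners:
  c0 = (458.355525, 339.299269) px
  c1 = (537.169719, 305.552676) px
  c2 = (514.648485, 205.530202) px
  c3 = (433.618439, 243.291905) px
Planar DLT: solve 8×8 A·h = b for H (H[2,2]=1):
  H  [+372.86432 +231.00244 +485.60405]
  H  [-243.43835 +605.72259 +274.54854]
  H  [-0.15645 +0.20201 +1.00000]
B = K⁻¹H; ‖b₁‖=1.073048, ‖b₂‖=1.073048; λ = 2/(‖b₁‖+‖b₂‖) = 0.931925, sign → tz>0 ⇒ λ=+0.931925
r₁ = λ·B[:,0] = (+0.93017,-0.33695,-0.14580); r₂ = λ·B[:,1] = (+0.36045,+0.91358,+0.18826)
r₃ = r₁×r₂ = (+0.06976,-0.22767,+0.97124); SVD([r₁ r₂ r₃]) → R = UVᵀ:
  R  [+0.93017 +0.36045 +0.06976]
  R  [-0.33695 +0.91358 -0.22767]
  R  [-0.14580 +0.18826 +0.97124]
t = (+0.34236, +0.04934, +0.93192) m
tr R = 2.814985; θ = arccos((tr R − 1)/2) = 0.433520 rad = 24.839°
axis k = ((R−Rᵀ)₃₂, (R−Rᵀ)₁₃, (R−Rᵀ)₂₁) / (2 sinθ) = (+0.495070, +0.256574, -0.830105)
rvec = θ·k = (+0.214623, +0.111230, -0.359867)

rvec=(0.2146, 0.1112, -0.3599) tvec=(0.3424, 0.0493, 0.9319)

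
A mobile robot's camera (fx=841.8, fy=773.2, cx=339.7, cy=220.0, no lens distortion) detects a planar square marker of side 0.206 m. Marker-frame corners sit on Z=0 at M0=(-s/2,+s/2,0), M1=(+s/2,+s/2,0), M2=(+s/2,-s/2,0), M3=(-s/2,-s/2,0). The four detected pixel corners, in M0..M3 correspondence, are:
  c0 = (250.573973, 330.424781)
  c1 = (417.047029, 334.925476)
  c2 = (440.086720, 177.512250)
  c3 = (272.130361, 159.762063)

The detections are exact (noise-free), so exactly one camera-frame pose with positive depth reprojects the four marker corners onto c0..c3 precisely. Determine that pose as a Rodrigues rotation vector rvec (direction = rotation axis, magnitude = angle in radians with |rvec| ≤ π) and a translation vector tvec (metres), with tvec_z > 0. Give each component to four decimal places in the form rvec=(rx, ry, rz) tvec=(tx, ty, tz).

rvec=(0.1128, -0.3736, 0.1048) tvec=(0.0096, 0.0392, 0.9577)

Intrinsics K: fx=841.8, fy=773.2, cx=339.7, cy=220.0
Marker side s = 0.206 m; corners in marker frame (Z=0):
  M0 = (-0.1030, +0.1030, 0)
  M1 = (+0.1030, +0.1030, 0)
  M2 = (+0.1030, -0.1030, 0)
  M3 = (-0.1030, -0.1030, 0)
Detected image corners:
  c0 = (250.573973, 330.424781) px
  c1 = (417.047029, 334.925476) px
  c2 = (440.086720, 177.512250) px
  c3 = (272.130361, 159.762063) px
Planar DLT: solve 8×8 A·h = b for H (H[2,2]=1):
  H  [+944.73186 -75.78997 +348.17234]
  H  [+150.36781 +818.70834 +251.67539]
  H  [+0.38568 +0.09449 +1.00000]
B = K⁻¹H; ‖b₁‖=1.044184, ‖b₂‖=1.044184; λ = 2/(‖b₁‖+‖b₂‖) = 0.957686, sign → tz>0 ⇒ λ=+0.957686
r₁ = λ·B[:,0] = (+0.92574,+0.08115,+0.36936); r₂ = λ·B[:,1] = (-0.12274,+0.98830,+0.09049)
r₃ = r₁×r₂ = (-0.35770,-0.12911,+0.92487); SVD([r₁ r₂ r₃]) → R = UVᵀ:
  R  [+0.92574 -0.12274 -0.35770]
  R  [+0.08115 +0.98830 -0.12911]
  R  [+0.36936 +0.09049 +0.92487]
t = (+0.00964, +0.03923, +0.95769) m
tr R = 2.838908; θ = arccos((tr R − 1)/2) = 0.404107 rad = 23.154°
axis k = ((R−Rᵀ)₃₂, (R−Rᵀ)₁₃, (R−Rᵀ)₂₁) / (2 sinθ) = (+0.279253, -0.924551, +0.259274)
rvec = θ·k = (+0.112848, -0.373618, +0.104774)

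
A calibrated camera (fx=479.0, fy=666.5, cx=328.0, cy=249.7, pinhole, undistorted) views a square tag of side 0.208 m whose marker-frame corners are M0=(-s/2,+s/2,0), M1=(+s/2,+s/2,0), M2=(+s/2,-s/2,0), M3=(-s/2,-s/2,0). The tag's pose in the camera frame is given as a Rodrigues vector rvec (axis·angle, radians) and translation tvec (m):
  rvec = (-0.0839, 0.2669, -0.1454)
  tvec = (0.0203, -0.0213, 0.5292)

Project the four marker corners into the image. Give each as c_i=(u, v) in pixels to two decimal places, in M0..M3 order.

c0=(270.71, 368.60) c1=(457.75, 338.06) c2=(426.78, 68.01) c3=(249.65, 122.84)

Intrinsics K: fx=479.0, fy=666.5, cx=328.0, cy=249.7
Marker side s = 0.208 m; corners in marker frame (Z=0):
  M0 = (-0.1040, +0.1040, 0)
  M1 = (+0.1040, +0.1040, 0)
  M2 = (+0.1040, -0.1040, 0)
  M3 = (-0.1040, -0.1040, 0)
rvec = (-0.0839, 0.2669, -0.1454), |rvec| = θ = 0.31530 rad = 18.066°
Rodrigues: sinθ=0.31010, 1−cosθ=0.04930; R = I + sinθ·[k]× + (1−cosθ)·[k]×²:
    [+0.95419 +0.13190 +0.26855]
    [-0.15411 +0.98603 +0.06327]
    [-0.25645 -0.10176 +0.96119]
t = (0.0203, -0.0213, 0.5292) m
M0: Pc = R·M0+t = (-0.06522, +0.09727, +0.54529); u = 479.0·(-0.06522)/0.54529 + 328.0 = 270.7097, v = 666.5·(+0.09727)/0.54529 + 249.7 = 368.5969
M1: Pc = R·M1+t = (+0.13325, +0.06522, +0.49195); u = 479.0·(+0.13325)/0.49195 + 328.0 = 457.7468, v = 666.5·(+0.06522)/0.49195 + 249.7 = 338.0611
M2: Pc = R·M2+t = (+0.10582, -0.13987, +0.51311); u = 479.0·(+0.10582)/0.51311 + 328.0 = 426.7837, v = 666.5·(-0.13987)/0.51311 + 249.7 = 68.0128
M3: Pc = R·M3+t = (-0.09265, -0.10782, +0.56645); u = 479.0·(-0.09265)/0.56645 + 328.0 = 249.6511, v = 666.5·(-0.10782)/0.56645 + 249.7 = 122.8375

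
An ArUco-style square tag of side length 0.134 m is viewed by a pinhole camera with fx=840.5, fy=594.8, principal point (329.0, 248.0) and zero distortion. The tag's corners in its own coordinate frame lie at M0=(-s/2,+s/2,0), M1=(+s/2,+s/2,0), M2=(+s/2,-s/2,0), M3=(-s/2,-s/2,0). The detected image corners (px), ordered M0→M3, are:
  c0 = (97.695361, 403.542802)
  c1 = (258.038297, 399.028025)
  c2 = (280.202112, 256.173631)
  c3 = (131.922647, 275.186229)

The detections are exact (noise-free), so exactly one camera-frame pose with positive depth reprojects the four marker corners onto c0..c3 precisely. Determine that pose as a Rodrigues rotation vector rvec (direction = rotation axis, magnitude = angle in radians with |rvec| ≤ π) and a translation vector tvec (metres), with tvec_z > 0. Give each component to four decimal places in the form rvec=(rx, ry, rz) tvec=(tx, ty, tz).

rvec=(-0.4456, 0.5435, -0.0443) tvec=(-0.0952, 0.0788, 0.5686)

Intrinsics K: fx=840.5, fy=594.8, cx=329.0, cy=248.0
Marker side s = 0.134 m; corners in marker frame (Z=0):
  M0 = (-0.0670, +0.0670, 0)
  M1 = (+0.0670, +0.0670, 0)
  M2 = (+0.0670, -0.0670, 0)
  M3 = (-0.0670, -0.0670, 0)
Detected image corners:
  c0 = (97.695361, 403.542802) px
  c1 = (258.038297, 399.028025) px
  c2 = (280.202112, 256.173631) px
  c3 = (131.922647, 275.186229) px
Planar DLT: solve 8×8 A·h = b for H (H[2,2]=1):
  H  [+983.84423 -355.24716 +188.20776]
  H  [-377.97768 +761.76880 +330.45653]
  H  [-0.86212 -0.74093 +1.00000]
B = K⁻¹H; ‖b₁‖=1.758845, ‖b₂‖=1.758845; λ = 2/(‖b₁‖+‖b₂‖) = 0.568555, sign → tz>0 ⇒ λ=+0.568555
r₁ = λ·B[:,0] = (+0.85739,-0.15693,-0.49016); r₂ = λ·B[:,1] = (-0.07541,+0.90380,-0.42126)
r₃ = r₁×r₂ = (+0.50912,+0.39815,+0.76307); SVD([r₁ r₂ r₃]) → R = UVᵀ:
  R  [+0.85739 -0.07541 +0.50912]
  R  [-0.15693 +0.90380 +0.39815]
  R  [-0.49016 -0.42126 +0.76307]
t = (-0.09524, +0.07882, +0.56855) m
tr R = 2.524258; θ = arccos((tr R − 1)/2) = 0.704201 rad = 40.348°
axis k = ((R−Rᵀ)₃₂, (R−Rᵀ)₁₃, (R−Rᵀ)₂₁) / (2 sinθ) = (-0.632819, +0.771736, -0.062954)
rvec = θ·k = (-0.445632, +0.543457, -0.044332)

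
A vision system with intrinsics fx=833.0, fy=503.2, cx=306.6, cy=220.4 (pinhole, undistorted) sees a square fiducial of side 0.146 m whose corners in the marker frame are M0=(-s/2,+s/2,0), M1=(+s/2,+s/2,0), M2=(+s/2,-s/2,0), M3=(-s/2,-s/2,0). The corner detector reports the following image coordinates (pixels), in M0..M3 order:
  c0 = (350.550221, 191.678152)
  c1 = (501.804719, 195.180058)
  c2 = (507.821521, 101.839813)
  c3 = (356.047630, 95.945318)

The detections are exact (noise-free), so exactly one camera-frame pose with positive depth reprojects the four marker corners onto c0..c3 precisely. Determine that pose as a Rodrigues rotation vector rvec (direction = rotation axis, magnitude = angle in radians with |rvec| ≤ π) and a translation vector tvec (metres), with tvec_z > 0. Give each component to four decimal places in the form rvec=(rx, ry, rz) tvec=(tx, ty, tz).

rvec=(0.0256, -0.1340, 0.0319) tvec=(0.1154, -0.1148, 0.7793)

Intrinsics K: fx=833.0, fy=503.2, cx=306.6, cy=220.4
Marker side s = 0.146 m; corners in marker frame (Z=0):
  M0 = (-0.0730, +0.0730, 0)
  M1 = (+0.0730, +0.0730, 0)
  M2 = (+0.0730, -0.0730, 0)
  M3 = (-0.0730, -0.0730, 0)
Detected image corners:
  c0 = (350.550221, 191.678152) px
  c1 = (501.804719, 195.180058) px
  c2 = (507.821521, 101.839813) px
  c3 = (356.047630, 95.945318) px
Planar DLT: solve 8×8 A·h = b for H (H[2,2]=1):
  H  [+1111.50011 -26.57876 +430.00012]
  H  [+57.28002 +651.79397 +146.29386]
  H  [+0.17186 +0.03001 +1.00000]
B = K⁻¹H; ‖b₁‖=1.283224, ‖b₂‖=1.283224; λ = 2/(‖b₁‖+‖b₂‖) = 0.779287, sign → tz>0 ⇒ λ=+0.779287
r₁ = λ·B[:,0] = (+0.99054,+0.03005,+0.13392); r₂ = λ·B[:,1] = (-0.03347,+0.99917,+0.02339)
r₃ = r₁×r₂ = (-0.13311,-0.02765,+0.99072); SVD([r₁ r₂ r₃]) → R = UVᵀ:
  R  [+0.99054 -0.03347 -0.13311]
  R  [+0.03005 +0.99917 -0.02765]
  R  [+0.13392 +0.02339 +0.99072]
t = (+0.11544, -0.11477, +0.77929) m
tr R = 2.980417; θ = arccos((tr R − 1)/2) = 0.140052 rad = 8.024°
axis k = ((R−Rᵀ)₃₂, (R−Rᵀ)₁₃, (R−Rᵀ)₂₁) / (2 sinθ) = (+0.182792, -0.956463, +0.227521)
rvec = θ·k = (+0.025600, -0.133955, +0.031865)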